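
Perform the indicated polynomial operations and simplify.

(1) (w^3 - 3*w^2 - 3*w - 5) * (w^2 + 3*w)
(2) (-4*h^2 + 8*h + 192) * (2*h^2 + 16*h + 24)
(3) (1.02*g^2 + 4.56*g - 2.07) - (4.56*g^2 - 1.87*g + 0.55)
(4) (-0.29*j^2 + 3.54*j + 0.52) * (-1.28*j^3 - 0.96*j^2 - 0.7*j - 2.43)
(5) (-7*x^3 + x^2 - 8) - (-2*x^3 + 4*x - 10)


(1) = w^5 - 12*w^3 - 14*w^2 - 15*w
(2) = -8*h^4 - 48*h^3 + 416*h^2 + 3264*h + 4608
(3) = -3.54*g^2 + 6.43*g - 2.62
(4) = 0.3712*j^5 - 4.2528*j^4 - 3.861*j^3 - 2.2725*j^2 - 8.9662*j - 1.2636
(5) = -5*x^3 + x^2 - 4*x + 2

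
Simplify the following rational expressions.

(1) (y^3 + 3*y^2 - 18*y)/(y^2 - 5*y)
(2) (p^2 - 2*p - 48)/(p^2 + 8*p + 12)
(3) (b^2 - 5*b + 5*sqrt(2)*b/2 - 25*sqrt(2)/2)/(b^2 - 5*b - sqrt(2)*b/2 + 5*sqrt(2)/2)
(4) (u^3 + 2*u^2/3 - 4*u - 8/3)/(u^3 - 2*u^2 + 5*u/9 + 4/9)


(1) = (y^2 + 3*y - 18)/(y - 5)
(2) = (p - 8)/(p + 2)
(3) = (4*b + 10*sqrt(2))/(4*b - 2*sqrt(2))
(4) = (9*u^3 + 6*u^2 - 36*u - 24)/(9*u^3 - 18*u^2 + 5*u + 4)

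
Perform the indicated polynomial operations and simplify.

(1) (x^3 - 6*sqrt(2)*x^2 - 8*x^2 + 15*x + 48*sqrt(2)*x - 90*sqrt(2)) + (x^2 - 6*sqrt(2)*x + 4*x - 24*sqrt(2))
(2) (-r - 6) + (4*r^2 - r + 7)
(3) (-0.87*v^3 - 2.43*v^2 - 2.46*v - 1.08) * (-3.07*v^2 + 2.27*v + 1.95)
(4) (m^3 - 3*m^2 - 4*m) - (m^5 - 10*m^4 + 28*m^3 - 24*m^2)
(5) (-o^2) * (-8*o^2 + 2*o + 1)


(1) = x^3 - 6*sqrt(2)*x^2 - 7*x^2 + 19*x + 42*sqrt(2)*x - 114*sqrt(2)
(2) = 4*r^2 - 2*r + 1
(3) = 2.6709*v^5 + 5.4852*v^4 + 0.3396*v^3 - 7.0071*v^2 - 7.2486*v - 2.106
(4) = -m^5 + 10*m^4 - 27*m^3 + 21*m^2 - 4*m
(5) = 8*o^4 - 2*o^3 - o^2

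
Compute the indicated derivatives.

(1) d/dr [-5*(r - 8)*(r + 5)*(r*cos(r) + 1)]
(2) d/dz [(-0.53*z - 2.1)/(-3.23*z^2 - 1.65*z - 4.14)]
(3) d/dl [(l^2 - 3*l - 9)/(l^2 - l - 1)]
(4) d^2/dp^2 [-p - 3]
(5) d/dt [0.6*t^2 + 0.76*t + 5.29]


(1) = 5*(8 - r)*(r*cos(r) + 1) + 5*(r - 8)*(r + 5)*(r*sin(r) - cos(r)) - 5*(r + 5)*(r*cos(r) + 1)
(2) = (1.7119*z^2 + 0.8745*z - (0.53*z + 2.1)*(6.46*z + 1.65) + 2.1942)/(3.23*z^2 + 1.65*z + 4.14)^2
(3) = 2*(l^2 + 8*l - 3)/(l^4 - 2*l^3 - l^2 + 2*l + 1)
(4) = 0
(5) = 1.2*t + 0.76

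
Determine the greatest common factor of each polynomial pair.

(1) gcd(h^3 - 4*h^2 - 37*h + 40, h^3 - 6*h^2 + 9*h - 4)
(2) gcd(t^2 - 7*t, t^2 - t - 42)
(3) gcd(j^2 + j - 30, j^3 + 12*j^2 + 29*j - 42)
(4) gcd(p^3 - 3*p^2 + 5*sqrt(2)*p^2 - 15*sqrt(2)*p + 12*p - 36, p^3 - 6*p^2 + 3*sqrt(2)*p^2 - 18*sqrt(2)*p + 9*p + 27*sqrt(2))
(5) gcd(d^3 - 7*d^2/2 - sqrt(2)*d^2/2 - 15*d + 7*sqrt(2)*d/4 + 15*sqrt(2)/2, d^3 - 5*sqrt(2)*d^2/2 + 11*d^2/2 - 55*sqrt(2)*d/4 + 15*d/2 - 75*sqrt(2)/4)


(1) = h - 1
(2) = gcd(t*(t - 7), (t - 7)*(t + 6)) = t - 7
(3) = j + 6
(4) = gcd((p - 3)*(p + 2*sqrt(2))*(p + 3*sqrt(2)), (p - 3)^2*(p + 3*sqrt(2))) = p^2 + p*(-3 + 3*sqrt(2)) - 9*sqrt(2)
(5) = d + 5/2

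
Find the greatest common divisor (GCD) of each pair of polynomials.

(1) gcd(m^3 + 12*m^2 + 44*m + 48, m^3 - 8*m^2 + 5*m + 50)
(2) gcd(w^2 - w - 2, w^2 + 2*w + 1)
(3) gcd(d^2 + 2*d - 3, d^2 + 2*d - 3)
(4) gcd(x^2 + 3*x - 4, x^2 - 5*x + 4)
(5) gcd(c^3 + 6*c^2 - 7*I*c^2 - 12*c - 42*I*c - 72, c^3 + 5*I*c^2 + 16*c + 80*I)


(1) = m + 2
(2) = gcd((w - 2)*(w + 1), (w + 1)^2) = w + 1
(3) = gcd((d - 1)*(d + 3), (d - 1)*(d + 3)) = d^2 + 2*d - 3
(4) = gcd((x - 1)*(x + 4), (x - 4)*(x - 1)) = x - 1
(5) = gcd((c + 6)*(c - 4*I)*(c - 3*I), (c - 4*I)*(c + 4*I)*(c + 5*I)) = c - 4*I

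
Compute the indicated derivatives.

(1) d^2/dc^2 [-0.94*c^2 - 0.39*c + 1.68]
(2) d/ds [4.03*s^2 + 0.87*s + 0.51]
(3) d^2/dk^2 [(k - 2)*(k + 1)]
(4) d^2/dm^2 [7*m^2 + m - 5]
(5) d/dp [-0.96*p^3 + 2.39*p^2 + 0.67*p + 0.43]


(1) = -1.88000000000000
(2) = 8.06*s + 0.87
(3) = 2
(4) = 14
(5) = -2.88*p^2 + 4.78*p + 0.67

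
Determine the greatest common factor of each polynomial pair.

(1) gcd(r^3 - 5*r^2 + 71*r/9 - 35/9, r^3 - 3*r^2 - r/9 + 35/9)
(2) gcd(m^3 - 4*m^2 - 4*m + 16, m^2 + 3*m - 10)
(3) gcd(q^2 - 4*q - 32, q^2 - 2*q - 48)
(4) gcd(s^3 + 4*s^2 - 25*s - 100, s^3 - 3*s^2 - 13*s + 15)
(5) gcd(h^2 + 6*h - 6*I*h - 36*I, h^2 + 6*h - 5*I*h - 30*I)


(1) = r^2 - 4*r + 35/9
(2) = gcd((m - 4)*(m - 2)*(m + 2), (m - 2)*(m + 5)) = m - 2
(3) = q - 8
(4) = gcd((s - 5)*(s + 4)*(s + 5), (s - 5)*(s - 1)*(s + 3)) = s - 5
(5) = gcd((h + 6)*(h - 6*I), (h + 6)*(h - 5*I)) = h + 6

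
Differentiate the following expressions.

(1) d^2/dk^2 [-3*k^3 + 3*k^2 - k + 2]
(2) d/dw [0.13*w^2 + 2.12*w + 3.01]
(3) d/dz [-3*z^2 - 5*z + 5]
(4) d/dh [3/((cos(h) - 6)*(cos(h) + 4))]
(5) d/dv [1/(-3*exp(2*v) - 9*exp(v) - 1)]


(1) = 6 - 18*k
(2) = 0.26*w + 2.12
(3) = -6*z - 5
(4) = 6*(cos(h) - 1)*sin(h)/((cos(h) - 6)^2*(cos(h) + 4)^2)
(5) = (6*exp(v) + 9)*exp(v)/(3*exp(2*v) + 9*exp(v) + 1)^2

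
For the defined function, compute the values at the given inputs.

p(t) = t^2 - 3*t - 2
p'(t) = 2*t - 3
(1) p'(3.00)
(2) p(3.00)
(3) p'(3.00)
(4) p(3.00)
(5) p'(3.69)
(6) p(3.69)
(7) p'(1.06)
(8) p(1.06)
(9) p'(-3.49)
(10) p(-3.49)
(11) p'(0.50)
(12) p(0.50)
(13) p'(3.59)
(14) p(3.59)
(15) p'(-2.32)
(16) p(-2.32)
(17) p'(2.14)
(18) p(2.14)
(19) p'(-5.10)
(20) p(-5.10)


(1) = 3.00
(2) = -2.00
(3) = 3.00
(4) = -2.00
(5) = 4.38
(6) = 0.55
(7) = -0.88
(8) = -4.06
(9) = -9.98
(10) = 20.65
(11) = -2.00
(12) = -3.25
(13) = 4.18
(14) = 0.12
(15) = -7.64
(16) = 10.34
(17) = 1.28
(18) = -3.84
(19) = -13.20
(20) = 39.31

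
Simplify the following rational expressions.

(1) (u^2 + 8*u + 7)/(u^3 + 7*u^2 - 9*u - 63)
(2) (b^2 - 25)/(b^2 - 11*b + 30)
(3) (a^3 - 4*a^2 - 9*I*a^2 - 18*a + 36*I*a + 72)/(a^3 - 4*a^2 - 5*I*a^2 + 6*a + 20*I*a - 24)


(1) = (u + 1)/(u^2 - 9)
(2) = (b + 5)/(b - 6)
(3) = (a - 3*I)/(a + I)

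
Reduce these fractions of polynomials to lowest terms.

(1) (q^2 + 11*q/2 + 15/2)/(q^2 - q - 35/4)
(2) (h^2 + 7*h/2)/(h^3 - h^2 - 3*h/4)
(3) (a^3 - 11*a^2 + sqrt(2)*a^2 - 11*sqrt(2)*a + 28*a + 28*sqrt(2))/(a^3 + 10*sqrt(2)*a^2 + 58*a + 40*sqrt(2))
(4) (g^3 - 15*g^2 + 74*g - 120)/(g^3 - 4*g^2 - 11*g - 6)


(1) = (2*q + 6)/(2*q - 7)
(2) = (4*h + 14)/(4*h^2 - 4*h - 3)
(3) = (a^2 - 11*a + 28)/(a^2 + 9*sqrt(2)*a + 40)
(4) = (g^2 - 9*g + 20)/(g^2 + 2*g + 1)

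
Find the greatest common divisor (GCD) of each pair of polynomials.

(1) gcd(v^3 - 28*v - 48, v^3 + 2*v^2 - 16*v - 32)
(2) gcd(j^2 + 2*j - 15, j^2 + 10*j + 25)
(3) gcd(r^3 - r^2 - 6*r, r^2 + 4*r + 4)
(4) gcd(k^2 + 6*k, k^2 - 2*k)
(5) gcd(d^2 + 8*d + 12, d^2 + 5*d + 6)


(1) = v^2 + 6*v + 8
(2) = gcd((j - 3)*(j + 5), (j + 5)^2) = j + 5
(3) = gcd(r*(r - 3)*(r + 2), (r + 2)^2) = r + 2
(4) = gcd(k*(k + 6), k*(k - 2)) = k
(5) = d + 2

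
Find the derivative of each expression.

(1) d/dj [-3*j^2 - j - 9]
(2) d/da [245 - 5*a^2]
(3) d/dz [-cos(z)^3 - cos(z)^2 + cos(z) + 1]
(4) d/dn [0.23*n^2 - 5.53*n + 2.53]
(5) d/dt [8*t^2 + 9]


(1) = -6*j - 1
(2) = -10*a
(3) = (3*cos(z)^2 + 2*cos(z) - 1)*sin(z)
(4) = 0.46*n - 5.53
(5) = 16*t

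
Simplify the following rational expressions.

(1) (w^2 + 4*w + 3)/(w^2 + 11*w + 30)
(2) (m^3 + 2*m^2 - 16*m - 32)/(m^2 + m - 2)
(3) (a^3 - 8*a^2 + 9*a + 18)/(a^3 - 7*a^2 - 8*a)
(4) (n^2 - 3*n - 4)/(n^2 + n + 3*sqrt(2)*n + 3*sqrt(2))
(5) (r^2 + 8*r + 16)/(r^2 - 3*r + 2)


(1) = (w^2 + 4*w + 3)/(w^2 + 11*w + 30)
(2) = (m^2 - 16)/(m - 1)
(3) = (a^2 - 9*a + 18)/(a^2 - 8*a)
(4) = (n - 4)/(n + 3*sqrt(2))
(5) = (r^2 + 8*r + 16)/(r^2 - 3*r + 2)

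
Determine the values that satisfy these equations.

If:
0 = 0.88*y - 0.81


Then:
y = 0.92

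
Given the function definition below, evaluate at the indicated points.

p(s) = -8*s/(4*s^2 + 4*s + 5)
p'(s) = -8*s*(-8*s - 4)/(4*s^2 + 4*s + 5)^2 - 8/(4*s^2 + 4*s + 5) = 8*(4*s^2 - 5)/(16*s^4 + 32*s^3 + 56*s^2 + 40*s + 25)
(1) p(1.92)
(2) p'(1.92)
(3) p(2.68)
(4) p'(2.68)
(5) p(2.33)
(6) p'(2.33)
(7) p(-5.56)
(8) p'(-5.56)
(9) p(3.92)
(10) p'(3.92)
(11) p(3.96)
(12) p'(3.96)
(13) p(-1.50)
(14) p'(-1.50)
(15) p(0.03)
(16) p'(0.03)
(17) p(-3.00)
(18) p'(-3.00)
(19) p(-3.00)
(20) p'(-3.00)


(1) = -0.56
(2) = 0.10
(3) = -0.48
(4) = 0.10
(5) = -0.52
(6) = 0.10
(7) = 0.42
(8) = 0.08
(9) = -0.38
(10) = 0.07
(11) = -0.38
(12) = 0.07
(13) = 1.50
(14) = 0.50
(15) = -0.05
(16) = -1.52
(17) = 0.83
(18) = 0.29
(19) = 0.83
(20) = 0.29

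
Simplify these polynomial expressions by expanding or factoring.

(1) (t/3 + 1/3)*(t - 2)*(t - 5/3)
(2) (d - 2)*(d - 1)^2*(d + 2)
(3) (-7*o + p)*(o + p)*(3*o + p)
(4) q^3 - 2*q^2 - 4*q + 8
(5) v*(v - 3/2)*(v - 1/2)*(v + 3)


(1) = t^3/3 - 8*t^2/9 - t/9 + 10/9
(2) = d^4 - 2*d^3 - 3*d^2 + 8*d - 4
(3) = -21*o^3 - 25*o^2*p - 3*o*p^2 + p^3
(4) = (q - 2)^2*(q + 2)
(5) = v^4 + v^3 - 21*v^2/4 + 9*v/4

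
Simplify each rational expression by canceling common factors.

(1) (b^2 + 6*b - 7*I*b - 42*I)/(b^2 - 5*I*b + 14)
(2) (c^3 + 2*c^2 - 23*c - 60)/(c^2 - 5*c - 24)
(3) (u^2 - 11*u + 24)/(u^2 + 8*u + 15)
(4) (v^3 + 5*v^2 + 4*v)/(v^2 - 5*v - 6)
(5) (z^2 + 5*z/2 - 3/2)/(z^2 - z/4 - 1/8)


(1) = (b + 6)/(b + 2*I)
(2) = (c^2 - c - 20)/(c - 8)
(3) = (u^2 - 11*u + 24)/(u^2 + 8*u + 15)
(4) = (v^2 + 4*v)/(v - 6)
(5) = (4*z + 12)/(4*z + 1)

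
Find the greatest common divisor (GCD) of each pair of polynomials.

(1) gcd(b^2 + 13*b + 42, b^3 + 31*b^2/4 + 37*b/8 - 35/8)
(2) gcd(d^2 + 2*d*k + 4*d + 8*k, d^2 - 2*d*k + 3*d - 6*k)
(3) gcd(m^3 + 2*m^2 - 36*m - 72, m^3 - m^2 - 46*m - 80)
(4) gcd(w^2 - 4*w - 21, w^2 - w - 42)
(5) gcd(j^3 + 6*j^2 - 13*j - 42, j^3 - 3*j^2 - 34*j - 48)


(1) = gcd((b + 6)*(b + 7), (b - 1/2)*(b + 5/4)*(b + 7)) = b + 7
(2) = gcd((d + 4)*(d + 2*k), (d + 3)*(d - 2*k)) = 1
(3) = gcd((m - 6)*(m + 2)*(m + 6), (m - 8)*(m + 2)*(m + 5)) = m + 2
(4) = gcd((w - 7)*(w + 3), (w - 7)*(w + 6)) = w - 7
(5) = gcd((j - 3)*(j + 2)*(j + 7), (j - 8)*(j + 2)*(j + 3)) = j + 2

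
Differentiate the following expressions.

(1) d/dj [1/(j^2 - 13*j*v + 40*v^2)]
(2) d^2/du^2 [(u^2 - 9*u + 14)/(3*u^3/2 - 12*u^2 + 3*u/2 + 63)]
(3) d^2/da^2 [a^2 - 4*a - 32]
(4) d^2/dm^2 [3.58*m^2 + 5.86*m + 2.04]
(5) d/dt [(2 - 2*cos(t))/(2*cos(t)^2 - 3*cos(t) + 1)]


(1) = (-2*j + 13*v)/(j^2 - 13*j*v + 40*v^2)^2
(2) = 4*(u^3 - 6*u^2 + 24*u - 20)/(3*(u^6 - 3*u^5 - 15*u^4 + 35*u^3 + 90*u^2 - 108*u - 216))
(3) = 2
(4) = 7.16000000000000
(5) = -4*sin(t)/(2*cos(t) - 1)^2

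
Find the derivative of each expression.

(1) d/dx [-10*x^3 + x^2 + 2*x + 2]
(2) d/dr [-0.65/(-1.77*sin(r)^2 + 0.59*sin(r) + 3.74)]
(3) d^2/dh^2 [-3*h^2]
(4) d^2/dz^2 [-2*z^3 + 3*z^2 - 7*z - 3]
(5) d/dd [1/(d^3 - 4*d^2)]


(1) = -30*x^2 + 2*x + 2
(2) = (0.3835 - 2.301*sin(r))*cos(r)/(-1.77*sin(r)^2 + 0.59*sin(r) + 3.74)^2
(3) = -6
(4) = 6 - 12*z
(5) = (8 - 3*d)/(d^3*(d - 4)^2)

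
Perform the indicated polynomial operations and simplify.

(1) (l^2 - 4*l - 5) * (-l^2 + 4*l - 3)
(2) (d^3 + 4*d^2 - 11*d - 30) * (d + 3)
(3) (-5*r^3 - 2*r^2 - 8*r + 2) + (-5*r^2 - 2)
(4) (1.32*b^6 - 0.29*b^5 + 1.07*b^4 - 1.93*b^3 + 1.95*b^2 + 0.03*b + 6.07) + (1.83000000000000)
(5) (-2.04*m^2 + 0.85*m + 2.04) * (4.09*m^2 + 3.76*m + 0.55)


(1) = -l^4 + 8*l^3 - 14*l^2 - 8*l + 15
(2) = d^4 + 7*d^3 + d^2 - 63*d - 90
(3) = -5*r^3 - 7*r^2 - 8*r
(4) = 1.32*b^6 - 0.29*b^5 + 1.07*b^4 - 1.93*b^3 + 1.95*b^2 + 0.03*b + 7.9
(5) = -8.3436*m^4 - 4.1939*m^3 + 10.4176*m^2 + 8.1379*m + 1.122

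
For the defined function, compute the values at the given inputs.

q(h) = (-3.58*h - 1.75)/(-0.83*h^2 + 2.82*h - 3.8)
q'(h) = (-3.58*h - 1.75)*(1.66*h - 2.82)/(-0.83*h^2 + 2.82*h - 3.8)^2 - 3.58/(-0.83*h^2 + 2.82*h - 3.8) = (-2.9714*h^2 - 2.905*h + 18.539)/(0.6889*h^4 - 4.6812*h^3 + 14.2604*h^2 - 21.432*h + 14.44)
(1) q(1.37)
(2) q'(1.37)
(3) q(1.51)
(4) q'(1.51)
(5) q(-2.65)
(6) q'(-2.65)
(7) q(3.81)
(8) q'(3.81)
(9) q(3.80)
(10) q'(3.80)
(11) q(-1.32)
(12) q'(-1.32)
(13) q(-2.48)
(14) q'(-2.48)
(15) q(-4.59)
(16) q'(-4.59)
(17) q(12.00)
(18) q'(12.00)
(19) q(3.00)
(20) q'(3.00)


(1) = 4.45
(2) = 4.02
(3) = 4.99
(4) = 3.59
(5) = -0.45
(6) = 0.02
(7) = 3.02
(8) = -1.37
(9) = 3.03
(10) = -1.38
(11) = -0.33
(12) = 0.21
(13) = -0.45
(14) = 0.03
(15) = -0.43
(16) = -0.03
(17) = 0.50
(18) = -0.06
(19) = 4.44
(20) = -2.14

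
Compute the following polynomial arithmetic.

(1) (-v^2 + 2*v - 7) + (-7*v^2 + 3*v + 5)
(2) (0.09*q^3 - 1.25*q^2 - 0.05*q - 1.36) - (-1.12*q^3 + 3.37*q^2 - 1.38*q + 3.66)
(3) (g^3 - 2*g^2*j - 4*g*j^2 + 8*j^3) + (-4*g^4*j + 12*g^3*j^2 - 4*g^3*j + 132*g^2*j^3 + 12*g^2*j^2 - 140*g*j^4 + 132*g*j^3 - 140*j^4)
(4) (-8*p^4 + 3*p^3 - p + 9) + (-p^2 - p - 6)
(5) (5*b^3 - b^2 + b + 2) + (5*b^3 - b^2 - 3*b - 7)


(1) = -8*v^2 + 5*v - 2
(2) = 1.21*q^3 - 4.62*q^2 + 1.33*q - 5.02
(3) = -4*g^4*j + 12*g^3*j^2 - 4*g^3*j + g^3 + 132*g^2*j^3 + 12*g^2*j^2 - 2*g^2*j - 140*g*j^4 + 132*g*j^3 - 4*g*j^2 - 140*j^4 + 8*j^3
(4) = -8*p^4 + 3*p^3 - p^2 - 2*p + 3
(5) = 10*b^3 - 2*b^2 - 2*b - 5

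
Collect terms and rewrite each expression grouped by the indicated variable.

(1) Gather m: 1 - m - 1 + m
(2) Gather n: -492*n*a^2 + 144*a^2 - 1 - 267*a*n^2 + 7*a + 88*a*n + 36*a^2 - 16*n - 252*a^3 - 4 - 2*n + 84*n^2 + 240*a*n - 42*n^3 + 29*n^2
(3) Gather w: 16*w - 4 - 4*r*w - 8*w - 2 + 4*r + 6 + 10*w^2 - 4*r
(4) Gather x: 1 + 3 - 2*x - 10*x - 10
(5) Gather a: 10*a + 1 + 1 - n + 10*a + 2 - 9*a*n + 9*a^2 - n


(1) = 0
(2) = -252*a^3 + 180*a^2 + 7*a - 42*n^3 + n^2*(113 - 267*a) + n*(-492*a^2 + 328*a - 18) - 5
(3) = 10*w^2 + w*(8 - 4*r)
(4) = -12*x - 6
(5) = 9*a^2 + a*(20 - 9*n) - 2*n + 4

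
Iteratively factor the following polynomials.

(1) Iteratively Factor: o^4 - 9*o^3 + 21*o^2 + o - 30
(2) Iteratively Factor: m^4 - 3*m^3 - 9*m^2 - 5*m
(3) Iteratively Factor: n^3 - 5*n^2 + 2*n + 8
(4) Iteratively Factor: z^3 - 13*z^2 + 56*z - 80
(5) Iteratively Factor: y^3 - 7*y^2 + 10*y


(1) = (o - 2)*(o^3 - 7*o^2 + 7*o + 15) = (o - 2)*(o + 1)*(o^2 - 8*o + 15) = (o - 3)*(o - 2)*(o + 1)*(o - 5)
(2) = (m + 1)*(m^3 - 4*m^2 - 5*m) = (m + 1)^2*(m^2 - 5*m) = (m - 5)*(m + 1)^2*(m)
(3) = (n - 2)*(n^2 - 3*n - 4) = (n - 2)*(n + 1)*(n - 4)
(4) = (z - 4)*(z^2 - 9*z + 20) = (z - 5)*(z - 4)*(z - 4)
(5) = (y - 2)*(y^2 - 5*y) = y*(y - 2)*(y - 5)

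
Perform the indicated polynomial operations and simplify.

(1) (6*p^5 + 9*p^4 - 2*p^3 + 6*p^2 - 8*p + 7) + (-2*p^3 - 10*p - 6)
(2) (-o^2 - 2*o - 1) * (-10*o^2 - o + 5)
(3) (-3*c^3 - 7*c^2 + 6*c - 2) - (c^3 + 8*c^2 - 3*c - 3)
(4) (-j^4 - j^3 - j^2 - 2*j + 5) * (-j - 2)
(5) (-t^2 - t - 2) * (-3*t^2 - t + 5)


(1) = 6*p^5 + 9*p^4 - 4*p^3 + 6*p^2 - 18*p + 1
(2) = 10*o^4 + 21*o^3 + 7*o^2 - 9*o - 5
(3) = -4*c^3 - 15*c^2 + 9*c + 1
(4) = j^5 + 3*j^4 + 3*j^3 + 4*j^2 - j - 10
(5) = 3*t^4 + 4*t^3 + 2*t^2 - 3*t - 10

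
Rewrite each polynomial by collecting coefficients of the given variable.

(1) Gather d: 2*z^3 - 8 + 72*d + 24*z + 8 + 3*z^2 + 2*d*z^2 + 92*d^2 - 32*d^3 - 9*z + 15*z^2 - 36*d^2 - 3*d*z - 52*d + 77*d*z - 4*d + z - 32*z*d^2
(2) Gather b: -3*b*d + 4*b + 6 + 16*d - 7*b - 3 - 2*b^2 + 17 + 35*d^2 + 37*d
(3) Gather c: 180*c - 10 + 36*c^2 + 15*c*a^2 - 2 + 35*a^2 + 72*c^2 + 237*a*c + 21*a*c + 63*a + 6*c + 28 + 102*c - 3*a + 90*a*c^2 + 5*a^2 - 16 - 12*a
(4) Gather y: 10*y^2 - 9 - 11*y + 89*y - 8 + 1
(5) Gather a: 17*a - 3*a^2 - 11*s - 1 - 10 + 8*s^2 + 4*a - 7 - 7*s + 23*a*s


(1) = -32*d^3 + d^2*(56 - 32*z) + d*(2*z^2 + 74*z + 16) + 2*z^3 + 18*z^2 + 16*z
(2) = -2*b^2 + b*(-3*d - 3) + 35*d^2 + 53*d + 20
(3) = 40*a^2 + 48*a + c^2*(90*a + 108) + c*(15*a^2 + 258*a + 288)
(4) = 10*y^2 + 78*y - 16
(5) = -3*a^2 + a*(23*s + 21) + 8*s^2 - 18*s - 18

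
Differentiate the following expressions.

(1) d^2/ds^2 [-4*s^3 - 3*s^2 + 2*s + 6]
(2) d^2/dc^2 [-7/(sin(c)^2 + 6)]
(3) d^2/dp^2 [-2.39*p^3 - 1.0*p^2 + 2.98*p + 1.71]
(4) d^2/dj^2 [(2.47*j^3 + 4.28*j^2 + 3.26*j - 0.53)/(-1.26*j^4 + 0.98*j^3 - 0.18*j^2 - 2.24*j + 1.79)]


(1) = -24*s - 6
(2) = 14*(2*sin(c)^4 - 15*sin(c)^2 + 6)/(sin(c)^2 + 6)^3
(3) = -14.34*p - 2.0
(4) = (-7.842744*j^9 - 40.769568*j^8 - 27.036072*j^7 + 171.683288*j^6 - 64.129464*j^5 - 169.124592*j^4 - 74.903972*j^3 + 127.23912*j^2 - 58.083174*j - 47.9095)/(2.000376*j^12 - 4.667544*j^11 + 4.487616*j^10 + 8.393896*j^9 - 24.480036*j^8 + 22.668576*j^7 + 9.008364*j^6 - 42.952056*j^5 + 38.223462*j^4 - 2.510998*j^3 - 25.214298*j^2 + 21.531552*j - 5.735339)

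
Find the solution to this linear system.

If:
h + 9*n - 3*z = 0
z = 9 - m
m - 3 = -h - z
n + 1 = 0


Then:
h = -6
m = 14
n = -1
z = -5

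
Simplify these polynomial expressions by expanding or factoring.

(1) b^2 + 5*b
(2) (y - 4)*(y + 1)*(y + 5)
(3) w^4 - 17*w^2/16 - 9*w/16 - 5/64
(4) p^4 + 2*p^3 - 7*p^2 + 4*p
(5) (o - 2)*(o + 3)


(1) = b*(b + 5)
(2) = y^3 + 2*y^2 - 19*y - 20
(3) = (w - 5/4)*(w + 1/4)*(w + 1/2)^2
(4) = p*(p - 1)^2*(p + 4)
(5) = o^2 + o - 6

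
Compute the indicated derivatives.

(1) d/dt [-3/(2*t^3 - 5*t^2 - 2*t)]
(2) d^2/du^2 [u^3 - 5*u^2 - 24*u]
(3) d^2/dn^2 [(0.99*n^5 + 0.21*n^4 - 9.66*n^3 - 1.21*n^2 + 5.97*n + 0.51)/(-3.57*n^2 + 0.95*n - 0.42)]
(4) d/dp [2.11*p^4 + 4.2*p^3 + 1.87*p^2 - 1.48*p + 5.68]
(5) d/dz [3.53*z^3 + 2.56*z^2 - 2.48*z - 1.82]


(1) = 6*(3*t^2 - 5*t - 1)/(t^2*(-2*t^2 + 5*t + 2)^2)
(2) = 6*u - 10
(3) = (-75.704706*n^7 + 48.368502*n^6 - 33.167718*n^5 + 8.823906*n^4 - 157.650864*n^3 - 73.455606*n^2 + 74.310642*n - 3.728334)/(45.499293*n^6 - 36.322965*n^5 + 25.724349*n^4 - 9.403955*n^3 + 3.026394*n^2 - 0.50274*n + 0.074088)
(4) = 8.44*p^3 + 12.6*p^2 + 3.74*p - 1.48
(5) = 10.59*z^2 + 5.12*z - 2.48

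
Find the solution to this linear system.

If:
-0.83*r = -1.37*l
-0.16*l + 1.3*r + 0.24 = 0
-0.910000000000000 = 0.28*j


Then:
j = -3.25
l = -0.12
r = -0.20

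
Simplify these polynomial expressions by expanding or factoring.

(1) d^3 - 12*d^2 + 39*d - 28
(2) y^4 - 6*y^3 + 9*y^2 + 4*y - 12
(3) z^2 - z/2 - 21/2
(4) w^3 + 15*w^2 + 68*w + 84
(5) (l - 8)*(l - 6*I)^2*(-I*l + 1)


(1) = (d - 7)*(d - 4)*(d - 1)
(2) = (y - 3)*(y - 2)^2*(y + 1)
(3) = (z - 7/2)*(z + 3)
(4) = (w + 2)*(w + 6)*(w + 7)
(5) = -I*l^4 - 11*l^3 + 8*I*l^3 + 88*l^2 + 24*I*l^2 - 36*l - 192*I*l + 288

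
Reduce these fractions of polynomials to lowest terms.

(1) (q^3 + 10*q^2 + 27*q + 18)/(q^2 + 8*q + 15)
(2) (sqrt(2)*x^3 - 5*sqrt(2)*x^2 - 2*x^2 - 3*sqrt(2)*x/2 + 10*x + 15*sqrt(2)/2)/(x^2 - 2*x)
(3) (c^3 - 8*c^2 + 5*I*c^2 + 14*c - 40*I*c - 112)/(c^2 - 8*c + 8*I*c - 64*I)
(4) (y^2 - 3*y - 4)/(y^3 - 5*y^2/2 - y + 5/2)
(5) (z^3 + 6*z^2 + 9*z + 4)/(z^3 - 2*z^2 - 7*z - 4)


(1) = (q^2 + 7*q + 6)/(q + 5)
(2) = (2*sqrt(2)*x^3 + x^2*(-10*sqrt(2) - 4) + x*(20 - 3*sqrt(2)) + 15*sqrt(2))/(2*x^2 - 4*x)
(3) = (c^2 + 5*I*c + 14)/(c + 8*I)
(4) = (2*y - 8)/(2*y^2 - 7*y + 5)
(5) = (z + 4)/(z - 4)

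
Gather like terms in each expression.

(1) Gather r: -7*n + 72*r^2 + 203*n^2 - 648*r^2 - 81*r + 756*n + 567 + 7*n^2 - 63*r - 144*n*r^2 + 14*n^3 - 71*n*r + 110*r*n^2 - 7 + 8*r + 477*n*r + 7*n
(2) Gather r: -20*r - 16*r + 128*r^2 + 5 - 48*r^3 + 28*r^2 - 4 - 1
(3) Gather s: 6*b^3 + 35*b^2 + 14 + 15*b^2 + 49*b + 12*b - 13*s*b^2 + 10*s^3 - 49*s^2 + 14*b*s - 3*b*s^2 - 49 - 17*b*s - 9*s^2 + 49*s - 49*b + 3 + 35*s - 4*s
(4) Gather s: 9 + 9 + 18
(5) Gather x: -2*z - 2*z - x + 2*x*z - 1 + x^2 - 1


(1) = 14*n^3 + 210*n^2 + 756*n + r^2*(-144*n - 576) + r*(110*n^2 + 406*n - 136) + 560
(2) = -48*r^3 + 156*r^2 - 36*r
(3) = 6*b^3 + 50*b^2 + 12*b + 10*s^3 + s^2*(-3*b - 58) + s*(-13*b^2 - 3*b + 80) - 32
(4) = 36
(5) = x^2 + x*(2*z - 1) - 4*z - 2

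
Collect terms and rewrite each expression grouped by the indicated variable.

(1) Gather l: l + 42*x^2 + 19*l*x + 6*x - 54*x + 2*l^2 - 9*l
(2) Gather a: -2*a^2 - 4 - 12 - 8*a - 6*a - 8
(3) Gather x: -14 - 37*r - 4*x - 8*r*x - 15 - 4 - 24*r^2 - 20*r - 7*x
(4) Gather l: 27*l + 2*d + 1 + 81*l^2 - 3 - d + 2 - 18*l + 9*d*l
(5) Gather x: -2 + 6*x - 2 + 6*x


(1) = 2*l^2 + l*(19*x - 8) + 42*x^2 - 48*x
(2) = -2*a^2 - 14*a - 24
(3) = -24*r^2 - 57*r + x*(-8*r - 11) - 33
(4) = d + 81*l^2 + l*(9*d + 9)
(5) = 12*x - 4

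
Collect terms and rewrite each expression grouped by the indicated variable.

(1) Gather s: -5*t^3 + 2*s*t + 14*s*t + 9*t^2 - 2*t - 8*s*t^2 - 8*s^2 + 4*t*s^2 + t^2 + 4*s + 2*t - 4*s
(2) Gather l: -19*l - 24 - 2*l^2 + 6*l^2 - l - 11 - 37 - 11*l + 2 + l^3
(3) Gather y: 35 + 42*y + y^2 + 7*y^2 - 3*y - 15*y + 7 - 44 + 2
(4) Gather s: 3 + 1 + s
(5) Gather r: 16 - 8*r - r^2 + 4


(1) = s^2*(4*t - 8) + s*(-8*t^2 + 16*t) - 5*t^3 + 10*t^2
(2) = l^3 + 4*l^2 - 31*l - 70
(3) = 8*y^2 + 24*y
(4) = s + 4
(5) = -r^2 - 8*r + 20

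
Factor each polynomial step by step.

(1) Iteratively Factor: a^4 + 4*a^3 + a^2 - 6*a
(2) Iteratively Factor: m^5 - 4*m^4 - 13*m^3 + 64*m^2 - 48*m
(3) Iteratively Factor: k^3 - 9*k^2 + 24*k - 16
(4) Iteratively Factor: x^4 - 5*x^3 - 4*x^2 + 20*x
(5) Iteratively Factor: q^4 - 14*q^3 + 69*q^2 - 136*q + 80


(1) = (a + 2)*(a^3 + 2*a^2 - 3*a) = (a - 1)*(a + 2)*(a^2 + 3*a) = a*(a - 1)*(a + 2)*(a + 3)
(2) = (m - 3)*(m^4 - m^3 - 16*m^2 + 16*m) = (m - 3)*(m + 4)*(m^3 - 5*m^2 + 4*m) = (m - 4)*(m - 3)*(m + 4)*(m^2 - m) = m*(m - 4)*(m - 3)*(m + 4)*(m - 1)
(3) = (k - 1)*(k^2 - 8*k + 16) = (k - 4)*(k - 1)*(k - 4)
(4) = (x)*(x^3 - 5*x^2 - 4*x + 20) = x*(x + 2)*(x^2 - 7*x + 10) = x*(x - 5)*(x + 2)*(x - 2)
(5) = (q - 4)*(q^3 - 10*q^2 + 29*q - 20) = (q - 4)^2*(q^2 - 6*q + 5) = (q - 4)^2*(q - 1)*(q - 5)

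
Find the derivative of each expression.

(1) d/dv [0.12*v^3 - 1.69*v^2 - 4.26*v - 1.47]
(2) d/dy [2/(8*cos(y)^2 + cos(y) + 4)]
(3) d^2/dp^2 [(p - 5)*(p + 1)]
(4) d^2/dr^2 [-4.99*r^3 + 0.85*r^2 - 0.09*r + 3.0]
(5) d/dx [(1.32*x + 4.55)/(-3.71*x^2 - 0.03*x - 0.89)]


(1) = 0.36*v^2 - 3.38*v - 4.26
(2) = 2*(16*cos(y) + 1)*sin(y)/(8*cos(y)^2 + cos(y) + 4)^2
(3) = 2
(4) = 1.7 - 29.94*r
(5) = (4.8972*x^2 + 33.761*x - 1.0383)/(13.7641*x^4 + 0.2226*x^3 + 6.6047*x^2 + 0.0534*x + 0.7921)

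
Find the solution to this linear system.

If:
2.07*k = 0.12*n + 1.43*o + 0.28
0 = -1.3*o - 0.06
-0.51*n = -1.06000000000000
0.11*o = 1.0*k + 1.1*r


Then:
k = 0.22
n = 2.08
o = -0.05
r = -0.21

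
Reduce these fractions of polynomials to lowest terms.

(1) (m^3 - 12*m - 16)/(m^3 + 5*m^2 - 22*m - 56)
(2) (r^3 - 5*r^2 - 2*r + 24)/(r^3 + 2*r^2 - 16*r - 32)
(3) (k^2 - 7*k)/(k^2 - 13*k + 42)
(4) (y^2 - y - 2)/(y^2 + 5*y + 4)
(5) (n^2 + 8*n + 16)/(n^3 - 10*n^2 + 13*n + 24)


(1) = (m + 2)/(m + 7)
(2) = (r - 3)/(r + 4)
(3) = k/(k - 6)
(4) = (y - 2)/(y + 4)
(5) = (n^2 + 8*n + 16)/(n^3 - 10*n^2 + 13*n + 24)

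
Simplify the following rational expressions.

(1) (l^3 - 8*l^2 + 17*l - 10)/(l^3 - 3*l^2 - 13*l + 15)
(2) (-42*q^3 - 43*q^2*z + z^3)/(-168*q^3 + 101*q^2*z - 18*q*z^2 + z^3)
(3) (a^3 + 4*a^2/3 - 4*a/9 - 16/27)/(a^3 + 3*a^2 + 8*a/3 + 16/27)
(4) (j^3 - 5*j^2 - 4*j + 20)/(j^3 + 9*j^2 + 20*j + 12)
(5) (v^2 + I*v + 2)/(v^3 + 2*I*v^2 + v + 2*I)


(1) = (l - 2)/(l + 3)
(2) = (6*q^2 + 7*q*z + z^2)/(24*q^2 - 11*q*z + z^2)
(3) = (9*a^2 - 4)/(9*a^2 + 15*a + 4)
(4) = (j^2 - 7*j + 10)/(j^2 + 7*j + 6)
(5) = 1/(v + I)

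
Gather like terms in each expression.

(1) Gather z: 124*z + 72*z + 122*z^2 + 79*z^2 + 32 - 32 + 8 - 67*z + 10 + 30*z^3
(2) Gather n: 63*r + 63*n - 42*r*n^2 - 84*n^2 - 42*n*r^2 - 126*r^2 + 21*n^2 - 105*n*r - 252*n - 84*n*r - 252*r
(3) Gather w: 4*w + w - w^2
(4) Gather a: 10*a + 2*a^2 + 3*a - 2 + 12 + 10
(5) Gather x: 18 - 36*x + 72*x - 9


(1) = 30*z^3 + 201*z^2 + 129*z + 18
(2) = n^2*(-42*r - 63) + n*(-42*r^2 - 189*r - 189) - 126*r^2 - 189*r
(3) = -w^2 + 5*w
(4) = 2*a^2 + 13*a + 20
(5) = 36*x + 9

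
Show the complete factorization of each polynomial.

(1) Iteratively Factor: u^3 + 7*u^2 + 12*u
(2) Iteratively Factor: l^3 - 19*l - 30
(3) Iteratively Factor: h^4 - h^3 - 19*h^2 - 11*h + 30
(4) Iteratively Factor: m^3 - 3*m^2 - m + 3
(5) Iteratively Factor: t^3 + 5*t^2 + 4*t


(1) = (u + 3)*(u^2 + 4*u) = (u + 3)*(u + 4)*(u)
(2) = (l + 3)*(l^2 - 3*l - 10) = (l - 5)*(l + 3)*(l + 2)
(3) = (h - 1)*(h^3 - 19*h - 30) = (h - 1)*(h + 3)*(h^2 - 3*h - 10) = (h - 5)*(h - 1)*(h + 3)*(h + 2)
(4) = (m + 1)*(m^2 - 4*m + 3) = (m - 1)*(m + 1)*(m - 3)
(5) = (t + 4)*(t^2 + t) = t*(t + 4)*(t + 1)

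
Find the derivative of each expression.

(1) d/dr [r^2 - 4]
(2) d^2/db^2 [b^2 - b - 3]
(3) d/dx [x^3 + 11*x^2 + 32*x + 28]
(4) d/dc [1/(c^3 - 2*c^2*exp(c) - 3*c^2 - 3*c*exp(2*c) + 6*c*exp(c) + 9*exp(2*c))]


(1) = 2*r
(2) = 2
(3) = 3*x^2 + 22*x + 32
(4) = (2*c^2*exp(c) - 3*c^2 + 6*c*exp(2*c) - 2*c*exp(c) + 6*c - 15*exp(2*c) - 6*exp(c))/(c^3 - 2*c^2*exp(c) - 3*c^2 - 3*c*exp(2*c) + 6*c*exp(c) + 9*exp(2*c))^2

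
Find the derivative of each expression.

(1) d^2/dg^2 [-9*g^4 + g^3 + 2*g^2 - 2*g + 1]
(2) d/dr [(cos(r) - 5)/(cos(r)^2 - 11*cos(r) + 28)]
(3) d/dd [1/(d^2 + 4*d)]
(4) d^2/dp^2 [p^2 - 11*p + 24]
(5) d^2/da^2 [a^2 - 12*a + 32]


(1) = -108*g^2 + 6*g + 4
(2) = (cos(r)^2 - 10*cos(r) + 27)*sin(r)/(cos(r)^2 - 11*cos(r) + 28)^2
(3) = 2*(-d - 2)/(d^2*(d + 4)^2)
(4) = 2
(5) = 2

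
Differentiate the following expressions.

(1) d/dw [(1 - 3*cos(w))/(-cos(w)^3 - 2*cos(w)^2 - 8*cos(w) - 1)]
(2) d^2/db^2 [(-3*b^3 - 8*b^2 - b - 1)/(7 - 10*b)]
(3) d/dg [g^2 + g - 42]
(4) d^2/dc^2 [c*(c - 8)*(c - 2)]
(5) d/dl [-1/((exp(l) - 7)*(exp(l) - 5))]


(1) = 8*(cos(w) + 3*cos(2*w) + 3*cos(3*w) - 19)*sin(w)/(-8*sin(w)^2 + 35*cos(w) + cos(3*w) + 12)^2
(2) = 2*(300*b^3 - 630*b^2 + 441*b + 562)/(1000*b^3 - 2100*b^2 + 1470*b - 343)
(3) = 2*g + 1
(4) = 6*c - 20
(5) = 2*(exp(l) - 6)*exp(l)/((exp(l) - 7)^2*(exp(l) - 5)^2)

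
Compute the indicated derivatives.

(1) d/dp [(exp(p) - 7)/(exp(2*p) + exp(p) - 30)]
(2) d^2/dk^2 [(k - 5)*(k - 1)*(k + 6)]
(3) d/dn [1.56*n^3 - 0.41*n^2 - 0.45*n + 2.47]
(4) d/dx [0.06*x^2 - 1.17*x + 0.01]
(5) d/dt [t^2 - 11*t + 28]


(1) = (-(exp(p) - 7)*(2*exp(p) + 1) + exp(2*p) + exp(p) - 30)*exp(p)/(exp(2*p) + exp(p) - 30)^2
(2) = 6*k
(3) = 4.68*n^2 - 0.82*n - 0.45
(4) = 0.12*x - 1.17
(5) = 2*t - 11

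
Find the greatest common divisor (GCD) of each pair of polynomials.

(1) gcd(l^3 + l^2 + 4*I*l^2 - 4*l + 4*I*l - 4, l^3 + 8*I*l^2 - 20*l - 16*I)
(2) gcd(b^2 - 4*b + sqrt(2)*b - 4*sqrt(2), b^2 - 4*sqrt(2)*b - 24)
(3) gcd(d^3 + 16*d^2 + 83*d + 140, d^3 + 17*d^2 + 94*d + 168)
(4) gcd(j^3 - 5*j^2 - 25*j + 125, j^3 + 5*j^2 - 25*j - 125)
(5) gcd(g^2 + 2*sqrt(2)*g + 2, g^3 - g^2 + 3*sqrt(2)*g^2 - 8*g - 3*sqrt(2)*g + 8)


(1) = gcd((l + 1)*(l + 2*I)^2, (l + 2*I)^2*(l + 4*I)) = l^2 + 4*I*l - 4
(2) = 1
(3) = gcd((d + 4)*(d + 5)*(d + 7), (d + 4)*(d + 6)*(d + 7)) = d^2 + 11*d + 28
(4) = gcd((j - 5)^2*(j + 5), (j - 5)*(j + 5)^2) = j^2 - 25
(5) = 1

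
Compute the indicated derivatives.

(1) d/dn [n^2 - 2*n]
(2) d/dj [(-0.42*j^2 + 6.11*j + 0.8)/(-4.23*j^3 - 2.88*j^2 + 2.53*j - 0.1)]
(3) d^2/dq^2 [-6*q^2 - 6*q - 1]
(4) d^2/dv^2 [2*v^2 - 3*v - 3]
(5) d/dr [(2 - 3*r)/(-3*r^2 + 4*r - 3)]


(1) = 2*n - 2
(2) = (-1.7766*j^4 + 51.6906*j^3 + 26.6862*j^2 + 4.692*j - 2.635)/(17.8929*j^6 + 24.3648*j^5 - 13.1094*j^4 - 13.7268*j^3 + 6.9769*j^2 - 0.506*j + 0.01)
(3) = -12
(4) = 4
(5) = (9*r^2 - 12*r - 2*(3*r - 2)^2 + 9)/(3*r^2 - 4*r + 3)^2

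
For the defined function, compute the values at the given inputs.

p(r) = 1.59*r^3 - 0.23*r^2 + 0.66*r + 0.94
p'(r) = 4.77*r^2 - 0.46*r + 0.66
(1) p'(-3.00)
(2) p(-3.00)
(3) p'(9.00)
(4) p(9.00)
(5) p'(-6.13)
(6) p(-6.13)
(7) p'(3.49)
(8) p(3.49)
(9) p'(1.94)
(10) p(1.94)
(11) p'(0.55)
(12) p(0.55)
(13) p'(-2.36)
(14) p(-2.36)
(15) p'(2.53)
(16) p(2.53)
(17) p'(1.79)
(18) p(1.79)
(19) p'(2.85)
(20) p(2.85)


(1) = 44.97
(2) = -46.04
(3) = 382.89
(4) = 1147.36
(5) = 182.72
(6) = -378.00
(7) = 57.15
(8) = 68.03
(9) = 17.72
(10) = 12.96
(11) = 1.85
(12) = 1.50
(13) = 28.31
(14) = -22.80
(15) = 30.03
(16) = 26.89
(17) = 15.12
(18) = 10.50
(19) = 38.09
(20) = 37.76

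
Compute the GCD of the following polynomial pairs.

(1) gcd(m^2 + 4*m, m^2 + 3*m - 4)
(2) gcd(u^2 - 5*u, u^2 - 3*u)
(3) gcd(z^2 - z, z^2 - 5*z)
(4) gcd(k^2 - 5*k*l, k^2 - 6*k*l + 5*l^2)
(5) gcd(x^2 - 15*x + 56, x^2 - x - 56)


(1) = gcd(m*(m + 4), (m - 1)*(m + 4)) = m + 4
(2) = u
(3) = gcd(z*(z - 1), z*(z - 5)) = z
(4) = gcd(k*(k - 5*l), (k - 5*l)*(k - l)) = k - 5*l
(5) = x - 8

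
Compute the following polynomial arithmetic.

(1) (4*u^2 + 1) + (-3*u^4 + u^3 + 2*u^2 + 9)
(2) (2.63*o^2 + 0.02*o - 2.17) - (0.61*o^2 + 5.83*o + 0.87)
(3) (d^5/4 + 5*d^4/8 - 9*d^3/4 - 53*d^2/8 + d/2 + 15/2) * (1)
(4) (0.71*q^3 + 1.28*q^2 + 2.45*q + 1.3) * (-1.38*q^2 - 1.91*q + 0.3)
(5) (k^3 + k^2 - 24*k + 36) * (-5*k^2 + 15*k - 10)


(1) = -3*u^4 + u^3 + 6*u^2 + 10
(2) = 2.02*o^2 - 5.81*o - 3.04
(3) = d^5/4 + 5*d^4/8 - 9*d^3/4 - 53*d^2/8 + d/2 + 15/2
(4) = -0.9798*q^5 - 3.1225*q^4 - 5.6128*q^3 - 6.0895*q^2 - 1.748*q + 0.39
(5) = -5*k^5 + 10*k^4 + 125*k^3 - 550*k^2 + 780*k - 360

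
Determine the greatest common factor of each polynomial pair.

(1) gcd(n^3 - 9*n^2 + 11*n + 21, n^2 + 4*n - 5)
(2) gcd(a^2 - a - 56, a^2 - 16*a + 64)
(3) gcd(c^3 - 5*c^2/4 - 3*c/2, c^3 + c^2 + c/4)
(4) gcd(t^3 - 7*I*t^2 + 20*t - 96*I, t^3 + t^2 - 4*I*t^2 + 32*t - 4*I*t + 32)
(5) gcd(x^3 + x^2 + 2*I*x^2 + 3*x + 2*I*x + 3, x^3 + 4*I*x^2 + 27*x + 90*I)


(1) = 1
(2) = gcd((a - 8)*(a + 7), (a - 8)^2) = a - 8
(3) = c
(4) = t^2 - 4*I*t + 32
(5) = gcd((x + 1)*(x - I)*(x + 3*I), (x - 5*I)*(x + 3*I)*(x + 6*I)) = x + 3*I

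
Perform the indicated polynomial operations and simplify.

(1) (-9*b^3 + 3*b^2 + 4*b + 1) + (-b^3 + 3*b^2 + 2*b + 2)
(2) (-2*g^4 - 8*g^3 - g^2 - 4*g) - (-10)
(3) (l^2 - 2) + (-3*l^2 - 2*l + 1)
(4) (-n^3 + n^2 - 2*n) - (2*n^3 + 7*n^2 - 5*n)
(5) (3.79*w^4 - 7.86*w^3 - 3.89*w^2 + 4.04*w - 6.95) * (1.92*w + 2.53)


(1) = -10*b^3 + 6*b^2 + 6*b + 3
(2) = -2*g^4 - 8*g^3 - g^2 - 4*g + 10
(3) = -2*l^2 - 2*l - 1
(4) = -3*n^3 - 6*n^2 + 3*n
(5) = 7.2768*w^5 - 5.5025*w^4 - 27.3546*w^3 - 2.0849*w^2 - 3.1228*w - 17.5835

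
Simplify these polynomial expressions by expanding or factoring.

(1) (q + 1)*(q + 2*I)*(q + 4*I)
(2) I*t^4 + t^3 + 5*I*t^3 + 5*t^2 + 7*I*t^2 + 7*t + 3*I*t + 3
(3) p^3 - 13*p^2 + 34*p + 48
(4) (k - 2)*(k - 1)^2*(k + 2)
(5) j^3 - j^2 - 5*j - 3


(1) = q^3 + q^2 + 6*I*q^2 - 8*q + 6*I*q - 8
(2) = (t + 1)*(t + 3)*(t - I)*(I*t + I)
(3) = (p - 8)*(p - 6)*(p + 1)
(4) = k^4 - 2*k^3 - 3*k^2 + 8*k - 4
(5) = (j - 3)*(j + 1)^2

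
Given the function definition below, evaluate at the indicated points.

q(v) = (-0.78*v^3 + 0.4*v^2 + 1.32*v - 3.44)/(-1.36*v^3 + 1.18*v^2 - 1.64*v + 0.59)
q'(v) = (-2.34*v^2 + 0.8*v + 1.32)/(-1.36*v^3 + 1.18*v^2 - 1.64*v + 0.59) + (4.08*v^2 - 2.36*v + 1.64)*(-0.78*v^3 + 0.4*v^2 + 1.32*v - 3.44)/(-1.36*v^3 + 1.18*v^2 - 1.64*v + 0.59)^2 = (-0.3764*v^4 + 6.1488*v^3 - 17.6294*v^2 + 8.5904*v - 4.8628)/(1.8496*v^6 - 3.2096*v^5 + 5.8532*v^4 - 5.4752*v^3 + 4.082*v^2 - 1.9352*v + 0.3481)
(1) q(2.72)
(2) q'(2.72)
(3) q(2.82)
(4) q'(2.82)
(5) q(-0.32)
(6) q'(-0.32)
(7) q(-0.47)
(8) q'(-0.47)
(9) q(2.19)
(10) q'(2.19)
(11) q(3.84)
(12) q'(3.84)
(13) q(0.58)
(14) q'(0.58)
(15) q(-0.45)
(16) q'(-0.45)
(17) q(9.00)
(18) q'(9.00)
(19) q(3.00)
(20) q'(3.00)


(1) = 0.56
(2) = -0.02
(3) = 0.56
(4) = -0.01
(5) = -2.97
(6) = -5.87
(7) = -2.21
(8) = -4.33
(9) = 0.59
(10) = -0.11
(11) = 0.56
(12) = 0.01
(13) = 11.72
(14) = -88.28
(15) = -2.30
(16) = -4.50
(17) = 0.58
(18) = 0.00
(19) = 0.56
(20) = -0.00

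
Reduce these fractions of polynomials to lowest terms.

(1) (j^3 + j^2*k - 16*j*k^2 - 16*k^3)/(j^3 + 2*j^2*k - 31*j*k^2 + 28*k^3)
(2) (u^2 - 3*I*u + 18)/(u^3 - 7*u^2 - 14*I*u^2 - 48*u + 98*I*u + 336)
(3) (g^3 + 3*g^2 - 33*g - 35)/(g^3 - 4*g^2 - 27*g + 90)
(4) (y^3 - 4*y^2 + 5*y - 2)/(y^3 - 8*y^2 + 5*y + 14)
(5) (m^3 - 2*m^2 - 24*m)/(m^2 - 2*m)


(1) = (j^2 + 5*j*k + 4*k^2)/(j^2 + 6*j*k - 7*k^2)
(2) = (u + 3*I)/(u^2 + u*(-7 - 8*I) + 56*I)
(3) = (g^3 + 3*g^2 - 33*g - 35)/(g^3 - 4*g^2 - 27*g + 90)
(4) = (y^2 - 2*y + 1)/(y^2 - 6*y - 7)
(5) = (m^2 - 2*m - 24)/(m - 2)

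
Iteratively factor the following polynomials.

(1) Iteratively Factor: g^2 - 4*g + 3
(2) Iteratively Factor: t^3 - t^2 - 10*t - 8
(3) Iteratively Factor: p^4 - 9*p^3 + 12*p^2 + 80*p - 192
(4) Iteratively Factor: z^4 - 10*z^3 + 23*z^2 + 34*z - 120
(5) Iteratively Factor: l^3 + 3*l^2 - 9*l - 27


(1) = (g - 1)*(g - 3)
(2) = (t + 1)*(t^2 - 2*t - 8) = (t - 4)*(t + 1)*(t + 2)
(3) = (p - 4)*(p^3 - 5*p^2 - 8*p + 48) = (p - 4)^2*(p^2 - p - 12) = (p - 4)^2*(p + 3)*(p - 4)
(4) = (z - 3)*(z^3 - 7*z^2 + 2*z + 40) = (z - 5)*(z - 3)*(z^2 - 2*z - 8) = (z - 5)*(z - 3)*(z + 2)*(z - 4)
(5) = (l + 3)*(l^2 - 9) = (l - 3)*(l + 3)*(l + 3)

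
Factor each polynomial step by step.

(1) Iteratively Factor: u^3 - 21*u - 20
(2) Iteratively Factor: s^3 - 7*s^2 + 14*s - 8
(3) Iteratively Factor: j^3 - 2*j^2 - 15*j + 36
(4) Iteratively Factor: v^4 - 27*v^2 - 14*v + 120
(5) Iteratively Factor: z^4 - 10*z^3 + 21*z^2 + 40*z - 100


(1) = (u + 4)*(u^2 - 4*u - 5) = (u - 5)*(u + 4)*(u + 1)
(2) = (s - 1)*(s^2 - 6*s + 8) = (s - 2)*(s - 1)*(s - 4)
(3) = (j - 3)*(j^2 + j - 12) = (j - 3)*(j + 4)*(j - 3)
(4) = (v + 4)*(v^3 - 4*v^2 - 11*v + 30) = (v + 3)*(v + 4)*(v^2 - 7*v + 10) = (v - 5)*(v + 3)*(v + 4)*(v - 2)
(5) = (z + 2)*(z^3 - 12*z^2 + 45*z - 50) = (z - 5)*(z + 2)*(z^2 - 7*z + 10) = (z - 5)*(z - 2)*(z + 2)*(z - 5)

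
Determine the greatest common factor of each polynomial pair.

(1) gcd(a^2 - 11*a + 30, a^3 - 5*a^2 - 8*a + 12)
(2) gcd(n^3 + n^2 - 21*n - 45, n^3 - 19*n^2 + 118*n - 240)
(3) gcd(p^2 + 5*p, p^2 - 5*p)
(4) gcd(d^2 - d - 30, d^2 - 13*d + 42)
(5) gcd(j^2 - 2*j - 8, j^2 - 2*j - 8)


(1) = gcd((a - 6)*(a - 5), (a - 6)*(a - 1)*(a + 2)) = a - 6
(2) = gcd((n - 5)*(n + 3)^2, (n - 8)*(n - 6)*(n - 5)) = n - 5
(3) = gcd(p*(p + 5), p*(p - 5)) = p
(4) = gcd((d - 6)*(d + 5), (d - 7)*(d - 6)) = d - 6
(5) = j^2 - 2*j - 8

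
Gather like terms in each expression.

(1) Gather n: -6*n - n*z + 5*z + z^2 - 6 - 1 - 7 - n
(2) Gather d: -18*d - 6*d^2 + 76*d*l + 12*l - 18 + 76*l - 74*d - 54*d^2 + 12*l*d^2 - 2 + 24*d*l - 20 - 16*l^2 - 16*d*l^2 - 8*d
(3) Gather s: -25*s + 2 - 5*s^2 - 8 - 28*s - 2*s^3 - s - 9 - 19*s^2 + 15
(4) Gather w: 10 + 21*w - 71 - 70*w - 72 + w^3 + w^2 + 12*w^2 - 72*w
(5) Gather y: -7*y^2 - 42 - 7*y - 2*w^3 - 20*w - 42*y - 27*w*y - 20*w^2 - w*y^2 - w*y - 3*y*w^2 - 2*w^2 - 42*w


(1) = n*(-z - 7) + z^2 + 5*z - 14
(2) = d^2*(12*l - 60) + d*(-16*l^2 + 100*l - 100) - 16*l^2 + 88*l - 40
(3) = -2*s^3 - 24*s^2 - 54*s
(4) = w^3 + 13*w^2 - 121*w - 133
(5) = -2*w^3 - 22*w^2 - 62*w + y^2*(-w - 7) + y*(-3*w^2 - 28*w - 49) - 42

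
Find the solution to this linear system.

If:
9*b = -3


Then:
b = -1/3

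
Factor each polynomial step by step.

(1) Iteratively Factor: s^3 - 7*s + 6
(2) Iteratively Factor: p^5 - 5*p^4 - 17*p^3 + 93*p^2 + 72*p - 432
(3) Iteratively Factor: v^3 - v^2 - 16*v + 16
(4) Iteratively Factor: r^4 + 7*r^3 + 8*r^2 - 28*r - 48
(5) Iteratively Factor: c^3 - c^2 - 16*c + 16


(1) = (s - 1)*(s^2 + s - 6) = (s - 2)*(s - 1)*(s + 3)
(2) = (p - 4)*(p^4 - p^3 - 21*p^2 + 9*p + 108) = (p - 4)*(p + 3)*(p^3 - 4*p^2 - 9*p + 36) = (p - 4)^2*(p + 3)*(p^2 - 9) = (p - 4)^2*(p - 3)*(p + 3)*(p + 3)
(3) = (v - 4)*(v^2 + 3*v - 4) = (v - 4)*(v + 4)*(v - 1)
(4) = (r - 2)*(r^3 + 9*r^2 + 26*r + 24) = (r - 2)*(r + 4)*(r^2 + 5*r + 6) = (r - 2)*(r + 2)*(r + 4)*(r + 3)
(5) = (c + 4)*(c^2 - 5*c + 4) = (c - 4)*(c + 4)*(c - 1)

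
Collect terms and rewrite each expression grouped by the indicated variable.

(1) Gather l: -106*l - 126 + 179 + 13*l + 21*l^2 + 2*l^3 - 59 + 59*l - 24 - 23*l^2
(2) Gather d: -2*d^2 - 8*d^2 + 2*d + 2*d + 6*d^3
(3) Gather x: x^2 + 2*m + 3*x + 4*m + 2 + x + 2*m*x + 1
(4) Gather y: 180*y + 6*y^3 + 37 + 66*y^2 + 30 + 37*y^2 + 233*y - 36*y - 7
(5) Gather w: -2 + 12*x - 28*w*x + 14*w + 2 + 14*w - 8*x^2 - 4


(1) = 2*l^3 - 2*l^2 - 34*l - 30
(2) = 6*d^3 - 10*d^2 + 4*d
(3) = 6*m + x^2 + x*(2*m + 4) + 3
(4) = 6*y^3 + 103*y^2 + 377*y + 60
(5) = w*(28 - 28*x) - 8*x^2 + 12*x - 4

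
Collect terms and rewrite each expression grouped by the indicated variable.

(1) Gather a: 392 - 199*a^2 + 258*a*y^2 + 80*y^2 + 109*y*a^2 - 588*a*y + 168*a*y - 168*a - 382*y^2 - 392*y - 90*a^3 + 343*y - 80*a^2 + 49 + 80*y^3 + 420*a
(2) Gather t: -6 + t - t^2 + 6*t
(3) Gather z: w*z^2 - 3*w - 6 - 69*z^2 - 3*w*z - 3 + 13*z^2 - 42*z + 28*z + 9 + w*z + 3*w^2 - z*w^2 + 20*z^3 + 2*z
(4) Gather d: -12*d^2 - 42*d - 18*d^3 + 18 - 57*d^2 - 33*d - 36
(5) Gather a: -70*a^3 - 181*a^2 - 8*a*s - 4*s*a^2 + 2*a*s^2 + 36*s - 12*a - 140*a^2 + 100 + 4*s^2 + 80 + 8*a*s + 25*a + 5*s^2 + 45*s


(1) = -90*a^3 + a^2*(109*y - 279) + a*(258*y^2 - 420*y + 252) + 80*y^3 - 302*y^2 - 49*y + 441
(2) = -t^2 + 7*t - 6
(3) = 3*w^2 - 3*w + 20*z^3 + z^2*(w - 56) + z*(-w^2 - 2*w - 12)
(4) = -18*d^3 - 69*d^2 - 75*d - 18
(5) = -70*a^3 + a^2*(-4*s - 321) + a*(2*s^2 + 13) + 9*s^2 + 81*s + 180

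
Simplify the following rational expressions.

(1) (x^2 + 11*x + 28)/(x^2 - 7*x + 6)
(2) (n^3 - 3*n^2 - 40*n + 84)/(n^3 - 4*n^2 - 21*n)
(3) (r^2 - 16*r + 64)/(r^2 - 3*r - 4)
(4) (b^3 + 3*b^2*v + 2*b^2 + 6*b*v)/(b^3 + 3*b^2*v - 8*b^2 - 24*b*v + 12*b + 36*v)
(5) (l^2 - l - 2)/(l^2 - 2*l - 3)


(1) = (x^2 + 11*x + 28)/(x^2 - 7*x + 6)
(2) = (n^2 + 4*n - 12)/(n^2 + 3*n)
(3) = (r^2 - 16*r + 64)/(r^2 - 3*r - 4)
(4) = (b^2 + 2*b)/(b^2 - 8*b + 12)
(5) = (l - 2)/(l - 3)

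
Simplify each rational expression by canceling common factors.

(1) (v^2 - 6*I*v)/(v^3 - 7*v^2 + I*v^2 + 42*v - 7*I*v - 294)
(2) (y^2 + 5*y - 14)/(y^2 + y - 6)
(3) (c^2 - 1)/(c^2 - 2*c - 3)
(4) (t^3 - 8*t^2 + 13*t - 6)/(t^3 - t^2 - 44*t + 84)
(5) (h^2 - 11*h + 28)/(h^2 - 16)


(1) = v/(v^2 + v*(-7 + 7*I) - 49*I)
(2) = (y + 7)/(y + 3)
(3) = (c - 1)/(c - 3)
(4) = (t^2 - 2*t + 1)/(t^2 + 5*t - 14)
(5) = (h - 7)/(h + 4)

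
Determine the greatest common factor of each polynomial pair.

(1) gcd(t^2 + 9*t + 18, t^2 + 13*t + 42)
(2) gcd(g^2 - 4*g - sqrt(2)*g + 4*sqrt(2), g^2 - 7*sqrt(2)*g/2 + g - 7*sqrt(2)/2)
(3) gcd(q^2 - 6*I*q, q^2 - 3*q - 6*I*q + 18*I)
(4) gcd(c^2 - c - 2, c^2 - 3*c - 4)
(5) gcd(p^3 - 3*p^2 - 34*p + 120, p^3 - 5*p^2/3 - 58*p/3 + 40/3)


(1) = t + 6
(2) = 1
(3) = q - 6*I
(4) = gcd((c - 2)*(c + 1), (c - 4)*(c + 1)) = c + 1
(5) = gcd((p - 5)*(p - 4)*(p + 6), (p - 5)*(p - 2/3)*(p + 4)) = p - 5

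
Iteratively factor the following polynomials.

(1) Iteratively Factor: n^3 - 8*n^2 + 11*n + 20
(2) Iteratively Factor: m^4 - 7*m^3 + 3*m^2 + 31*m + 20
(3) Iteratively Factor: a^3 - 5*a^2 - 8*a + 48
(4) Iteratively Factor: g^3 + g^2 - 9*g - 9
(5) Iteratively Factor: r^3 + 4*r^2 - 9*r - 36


(1) = (n - 4)*(n^2 - 4*n - 5) = (n - 4)*(n + 1)*(n - 5)
(2) = (m - 4)*(m^3 - 3*m^2 - 9*m - 5) = (m - 5)*(m - 4)*(m^2 + 2*m + 1) = (m - 5)*(m - 4)*(m + 1)*(m + 1)
(3) = (a - 4)*(a^2 - a - 12) = (a - 4)^2*(a + 3)
(4) = (g - 3)*(g^2 + 4*g + 3) = (g - 3)*(g + 3)*(g + 1)
(5) = (r - 3)*(r^2 + 7*r + 12) = (r - 3)*(r + 4)*(r + 3)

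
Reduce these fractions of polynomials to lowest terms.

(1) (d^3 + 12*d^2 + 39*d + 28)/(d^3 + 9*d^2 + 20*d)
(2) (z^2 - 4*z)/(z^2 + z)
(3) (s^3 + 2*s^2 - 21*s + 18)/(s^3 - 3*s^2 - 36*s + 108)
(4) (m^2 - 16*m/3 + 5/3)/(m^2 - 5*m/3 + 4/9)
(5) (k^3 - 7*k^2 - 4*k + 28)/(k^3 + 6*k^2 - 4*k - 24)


(1) = (d^2 + 8*d + 7)/(d^2 + 5*d)
(2) = (z - 4)/(z + 1)
(3) = (s - 1)/(s - 6)
(4) = (3*m - 15)/(3*m - 4)
(5) = (k - 7)/(k + 6)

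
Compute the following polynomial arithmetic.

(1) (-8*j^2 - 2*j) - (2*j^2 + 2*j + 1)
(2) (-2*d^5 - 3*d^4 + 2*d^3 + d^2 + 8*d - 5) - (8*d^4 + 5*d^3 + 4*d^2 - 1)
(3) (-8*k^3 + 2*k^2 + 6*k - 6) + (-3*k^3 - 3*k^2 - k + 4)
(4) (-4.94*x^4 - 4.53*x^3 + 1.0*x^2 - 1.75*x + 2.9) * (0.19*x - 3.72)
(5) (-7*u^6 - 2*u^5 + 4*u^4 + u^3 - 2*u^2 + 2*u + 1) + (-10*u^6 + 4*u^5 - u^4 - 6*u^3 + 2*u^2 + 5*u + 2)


(1) = -10*j^2 - 4*j - 1
(2) = -2*d^5 - 11*d^4 - 3*d^3 - 3*d^2 + 8*d - 4
(3) = -11*k^3 - k^2 + 5*k - 2
(4) = -0.9386*x^5 + 17.5161*x^4 + 17.0416*x^3 - 4.0525*x^2 + 7.061*x - 10.788
(5) = -17*u^6 + 2*u^5 + 3*u^4 - 5*u^3 + 7*u + 3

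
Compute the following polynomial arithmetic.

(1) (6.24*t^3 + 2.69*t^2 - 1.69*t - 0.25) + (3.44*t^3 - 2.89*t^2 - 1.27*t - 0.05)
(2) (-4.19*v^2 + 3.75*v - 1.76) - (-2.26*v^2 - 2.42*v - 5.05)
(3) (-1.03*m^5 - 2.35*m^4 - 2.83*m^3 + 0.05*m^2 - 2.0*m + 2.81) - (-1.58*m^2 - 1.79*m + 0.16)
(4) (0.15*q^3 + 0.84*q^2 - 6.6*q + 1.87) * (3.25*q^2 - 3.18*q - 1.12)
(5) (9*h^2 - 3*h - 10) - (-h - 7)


(1) = 9.68*t^3 - 0.2*t^2 - 2.96*t - 0.3
(2) = -1.93*v^2 + 6.17*v + 3.29
(3) = -1.03*m^5 - 2.35*m^4 - 2.83*m^3 + 1.63*m^2 - 0.21*m + 2.65
(4) = 0.4875*q^5 + 2.253*q^4 - 24.2892*q^3 + 26.1247*q^2 + 1.4454*q - 2.0944
(5) = 9*h^2 - 2*h - 3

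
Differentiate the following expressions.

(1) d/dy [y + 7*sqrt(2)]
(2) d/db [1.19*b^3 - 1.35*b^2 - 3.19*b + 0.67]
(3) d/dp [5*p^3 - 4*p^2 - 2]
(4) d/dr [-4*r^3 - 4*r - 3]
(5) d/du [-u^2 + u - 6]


(1) = 1
(2) = 3.57*b^2 - 2.7*b - 3.19
(3) = p*(15*p - 8)
(4) = -12*r^2 - 4
(5) = 1 - 2*u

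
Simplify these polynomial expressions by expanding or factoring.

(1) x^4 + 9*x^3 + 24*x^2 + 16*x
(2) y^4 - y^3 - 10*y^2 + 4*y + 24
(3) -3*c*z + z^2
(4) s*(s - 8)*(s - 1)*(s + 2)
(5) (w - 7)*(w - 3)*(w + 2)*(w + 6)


(1) = x*(x + 1)*(x + 4)^2
(2) = (y - 3)*(y - 2)*(y + 2)^2
(3) = z*(-3*c + z)
(4) = s^4 - 7*s^3 - 10*s^2 + 16*s
(5) = w^4 - 2*w^3 - 47*w^2 + 48*w + 252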